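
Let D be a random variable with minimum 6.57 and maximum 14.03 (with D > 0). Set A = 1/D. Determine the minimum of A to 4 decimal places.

min(A) = 0.0713

1/D is decreasing on this domain, so min(A) comes from max(D) = 14.03: min(A) = 1/(14.03) ≈ 0.0713.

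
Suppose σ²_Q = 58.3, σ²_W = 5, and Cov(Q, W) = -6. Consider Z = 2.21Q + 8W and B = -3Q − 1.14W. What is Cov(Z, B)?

By bilinearity, Cov(Z, B) = ac·σ²_Q + bd·σ²_W + (ad+bc)·Cov(Q, W), with a=2.21, b=8, c=-3, d=-1.14.
ac·σ²_Q = 2.21·(-3)·58.3 = -386.529
bd·σ²_W = 8·(-1.14)·5 = -45.6
(ad+bc)·Cov(Q, W) = (-26.5194)·(-6) = 159.1164
Cov(Z, B) = -386.529 + (-45.6) + 159.1164 = -273.0126.

Cov(Z, B) = -273.0126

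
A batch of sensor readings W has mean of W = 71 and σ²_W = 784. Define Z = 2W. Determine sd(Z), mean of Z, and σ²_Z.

Z = 2W is linear with a = 2, b = 0.
sd(W) = √784 = 28.
sd(Z) = |a|·sd(W) = |2|·28 = 56.
mean of Z = a·mean of W + b = 2·71 = 142.
σ²_Z = a²·σ²_W = 2²·784 = 3136.

sd(Z) = 56, mean of Z = 142, σ²_Z = 3136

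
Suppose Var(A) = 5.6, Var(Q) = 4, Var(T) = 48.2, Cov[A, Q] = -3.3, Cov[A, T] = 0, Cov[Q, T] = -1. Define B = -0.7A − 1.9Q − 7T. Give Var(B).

Var(B) = 2343.606

Var(B) = a²·Var(A) + b²·Var(Q) + c²·Var(T) + 2ab·Cov[A, Q] + 2ac·Cov[A, T] + 2bc·Cov[Q, T], with a = -0.7, b = -1.9, c = -7.
= 2.744 + 14.44 + 2361.8 + (-8.778) + 0 + (-26.6)
= 2343.606.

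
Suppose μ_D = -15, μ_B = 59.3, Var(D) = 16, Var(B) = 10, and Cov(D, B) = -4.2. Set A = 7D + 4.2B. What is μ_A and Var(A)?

μ_A = 7·μ_D + 4.2·μ_B = 7·(-15) + 4.2·59.3 = 144.06.
Var(A) = a²·Var(D) + b²·Var(B) + 2ab·Cov(D, B) with a = 7, b = 4.2.
= 7²·16 + 4.2²·10 + 2·7·4.2·(-4.2)
= 784 + 176.4 + (-246.96) = 713.44.

μ_A = 144.06, Var(A) = 713.44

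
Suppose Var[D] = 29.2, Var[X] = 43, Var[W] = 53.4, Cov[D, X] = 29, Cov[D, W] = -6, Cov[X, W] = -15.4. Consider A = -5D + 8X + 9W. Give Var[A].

Var[A] = a²·Var[D] + b²·Var[X] + c²·Var[W] + 2ab·Cov[D, X] + 2ac·Cov[D, W] + 2bc·Cov[X, W], with a = -5, b = 8, c = 9.
= 730 + 2752 + 4325.4 + (-2320) + 540 + (-2217.6)
= 3809.8.

Var[A] = 3809.8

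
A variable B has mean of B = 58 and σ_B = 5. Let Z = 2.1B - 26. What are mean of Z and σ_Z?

Z = 2.1B - 26 is linear with a = 2.1, b = -26.
mean of Z = a·mean of B + b = 2.1·58 + (-26) = 95.8.
σ_Z = |a|·σ_B = |2.1|·5 = 10.5.

mean of Z = 95.8, σ_Z = 10.5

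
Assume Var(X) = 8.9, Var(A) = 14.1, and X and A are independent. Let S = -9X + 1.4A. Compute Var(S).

Var(S) = 748.536

Var(S) = a²·Var(X) + b²·Var(A) + 2ab·Cov[X, A] with a = -9, b = 1.4.
Independence gives Cov[X, A] = 0.
= (-9)²·8.9 + 1.4²·14.1 + 2·(-9)·1.4·0
= 720.9 + 27.636 + 0 = 748.536.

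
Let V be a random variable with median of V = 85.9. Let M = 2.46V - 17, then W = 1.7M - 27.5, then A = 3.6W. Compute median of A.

median of M = 2.46·85.9 + (-17) = 194.314.
median of W = 1.7·194.314 + (-27.5) = 302.8338.
median of A = 3.6·302.8338 = 1090.20168.

median of A = 1090.20168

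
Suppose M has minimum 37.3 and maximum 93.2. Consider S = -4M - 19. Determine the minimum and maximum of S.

a = -4 < 0, so order reverses: min(S) = a·max(M)+b = (-4)·93.2 + (-19) = -391.8; max(S) = a·min(M)+b = (-4)·37.3 + (-19) = -168.2.

min(S) = -391.8, max(S) = -168.2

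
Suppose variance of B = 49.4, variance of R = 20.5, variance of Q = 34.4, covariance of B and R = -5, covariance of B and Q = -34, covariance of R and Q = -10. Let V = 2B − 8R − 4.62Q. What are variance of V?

variance of V = 2292.96736

variance of V = a²·variance of B + b²·variance of R + c²·variance of Q + 2ab·covariance of B and R + 2ac·covariance of B and Q + 2bc·covariance of R and Q, with a = 2, b = -8, c = -4.62.
= 197.6 + 1312 + 734.24736 + 160 + 628.32 + (-739.2)
= 2292.96736.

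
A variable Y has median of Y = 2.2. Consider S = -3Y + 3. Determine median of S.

median of S = -3.6

A linear map preserves order up to sign, so median of S = a·median of Y + b = (-3)·2.2 + 3 = -3.6.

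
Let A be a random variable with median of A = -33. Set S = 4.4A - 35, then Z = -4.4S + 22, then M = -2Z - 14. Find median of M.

median of M = -1643.76

median of S = 4.4·(-33) + (-35) = -180.2.
median of Z = (-4.4)·(-180.2) + 22 = 814.88.
median of M = (-2)·814.88 + (-14) = -1643.76.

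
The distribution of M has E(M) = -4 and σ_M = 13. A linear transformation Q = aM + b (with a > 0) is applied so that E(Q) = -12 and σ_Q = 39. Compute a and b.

σ_Q = a·σ_M (a > 0), so a = 39/13 = 3.
E(Q) = a·E(M) + b, so b = -12 − 3·(-4) = 0.

a = 3, b = 0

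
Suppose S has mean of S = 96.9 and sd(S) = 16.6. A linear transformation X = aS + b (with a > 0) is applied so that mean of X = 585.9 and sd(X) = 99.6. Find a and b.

a = 6, b = 4.5

sd(X) = a·sd(S) (a > 0), so a = 99.6/16.6 = 6.
mean of X = a·mean of S + b, so b = 585.9 − 6·96.9 = 4.5.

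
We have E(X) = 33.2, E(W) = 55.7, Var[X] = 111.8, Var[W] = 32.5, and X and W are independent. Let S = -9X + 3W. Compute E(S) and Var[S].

E(S) = -131.7, Var[S] = 9348.3

E(S) = (-9)·E(X) + 3·E(W) = (-9)·33.2 + 3·55.7 = -131.7.
Var[S] = a²·Var[X] + b²·Var[W] + 2ab·Cov(X, W) with a = -9, b = 3.
Independence gives Cov(X, W) = 0.
= (-9)²·111.8 + 3²·32.5 + 2·(-9)·3·0
= 9055.8 + 292.5 + 0 = 9348.3.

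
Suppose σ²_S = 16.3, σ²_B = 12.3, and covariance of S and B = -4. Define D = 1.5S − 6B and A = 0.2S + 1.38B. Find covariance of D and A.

covariance of D and A = -100.434

By bilinearity, covariance of D and A = ac·σ²_S + bd·σ²_B + (ad+bc)·covariance of S and B, with a=1.5, b=-6, c=0.2, d=1.38.
ac·σ²_S = 1.5·0.2·16.3 = 4.89
bd·σ²_B = (-6)·1.38·12.3 = -101.844
(ad+bc)·covariance of S and B = (0.87)·(-4) = -3.48
covariance of D and A = 4.89 + (-101.844) + (-3.48) = -100.434.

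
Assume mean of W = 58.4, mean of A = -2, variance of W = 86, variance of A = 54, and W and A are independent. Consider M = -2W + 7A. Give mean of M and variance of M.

mean of M = (-2)·mean of W + 7·mean of A = (-2)·58.4 + 7·(-2) = -130.8.
variance of M = a²·variance of W + b²·variance of A + 2ab·covariance of W and A with a = -2, b = 7.
Independence gives covariance of W and A = 0.
= (-2)²·86 + 7²·54 + 2·(-2)·7·0
= 344 + 2646 + 0 = 2990.

mean of M = -130.8, variance of M = 2990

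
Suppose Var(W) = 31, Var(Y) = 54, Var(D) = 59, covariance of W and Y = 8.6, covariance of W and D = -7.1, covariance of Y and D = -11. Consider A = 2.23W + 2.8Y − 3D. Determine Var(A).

Var(A) = 1495.7147

Var(A) = a²·Var(W) + b²·Var(Y) + c²·Var(D) + 2ab·covariance of W and Y + 2ac·covariance of W and D + 2bc·covariance of Y and D, with a = 2.23, b = 2.8, c = -3.
= 154.1599 + 423.36 + 531 + 107.3968 + 94.998 + 184.8
= 1495.7147.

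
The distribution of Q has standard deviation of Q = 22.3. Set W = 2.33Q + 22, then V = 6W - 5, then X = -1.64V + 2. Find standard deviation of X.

standard deviation of X = 511.27656

standard deviation of W = |2.33|·22.3 = 51.959.
standard deviation of V = |6|·51.959 = 311.754.
standard deviation of X = |-1.64|·311.754 = 511.27656.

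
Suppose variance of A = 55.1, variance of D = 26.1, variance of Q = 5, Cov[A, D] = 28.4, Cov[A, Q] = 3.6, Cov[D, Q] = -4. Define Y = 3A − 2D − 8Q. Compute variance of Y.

variance of Y = 278.7

variance of Y = a²·variance of A + b²·variance of D + c²·variance of Q + 2ab·Cov[A, D] + 2ac·Cov[A, Q] + 2bc·Cov[D, Q], with a = 3, b = -2, c = -8.
= 495.9 + 104.4 + 320 + (-340.8) + (-172.8) + (-128)
= 278.7.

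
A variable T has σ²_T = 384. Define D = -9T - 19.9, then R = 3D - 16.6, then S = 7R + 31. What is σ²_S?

σ²_D = (-9)²·384 = 31104.
σ²_R = 3²·31104 = 279936.
σ²_S = 7²·279936 = 13716864.

σ²_S = 13716864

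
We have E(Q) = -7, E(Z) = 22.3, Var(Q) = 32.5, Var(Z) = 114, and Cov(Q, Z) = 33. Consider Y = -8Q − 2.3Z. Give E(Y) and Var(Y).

E(Y) = (-8)·E(Q) + (-2.3)·E(Z) = (-8)·(-7) + (-2.3)·22.3 = 4.71.
Var(Y) = a²·Var(Q) + b²·Var(Z) + 2ab·Cov(Q, Z) with a = -8, b = -2.3.
= (-8)²·32.5 + (-2.3)²·114 + 2·(-8)·(-2.3)·33
= 2080 + 603.06 + 1214.4 = 3897.46.

E(Y) = 4.71, Var(Y) = 3897.46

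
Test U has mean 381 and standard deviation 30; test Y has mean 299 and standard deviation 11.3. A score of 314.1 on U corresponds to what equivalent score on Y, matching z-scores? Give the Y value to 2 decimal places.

z = (314.1 − 381)/30 = -2.23.
Y = 299 + z·11.3 = 299 + (314.1 − 381)·11.3/30 ≈ 273.80.

Y = 273.80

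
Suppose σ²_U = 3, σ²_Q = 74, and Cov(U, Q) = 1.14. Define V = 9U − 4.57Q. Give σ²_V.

σ²_V = a²·σ²_U + b²·σ²_Q + 2ab·Cov(U, Q) with a = 9, b = -4.57.
= 9²·3 + (-4.57)²·74 + 2·9·(-4.57)·1.14
= 243 + 1545.4826 + (-93.7764) = 1694.7062.

σ²_V = 1694.7062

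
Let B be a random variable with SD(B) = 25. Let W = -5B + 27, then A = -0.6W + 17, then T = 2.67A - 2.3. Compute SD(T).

SD(T) = 200.25

SD(W) = |-5|·25 = 125.
SD(A) = |-0.6|·125 = 75.
SD(T) = |2.67|·75 = 200.25.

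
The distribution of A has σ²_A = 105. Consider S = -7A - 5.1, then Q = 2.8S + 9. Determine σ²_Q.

σ²_Q = 40336.8

σ²_S = (-7)²·105 = 5145.
σ²_Q = 2.8²·5145 = 40336.8.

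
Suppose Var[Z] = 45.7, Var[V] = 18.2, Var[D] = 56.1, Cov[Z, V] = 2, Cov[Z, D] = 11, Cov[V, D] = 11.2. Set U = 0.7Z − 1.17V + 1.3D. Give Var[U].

Var[U] = 124.78958

Var[U] = a²·Var[Z] + b²·Var[V] + c²·Var[D] + 2ab·Cov[Z, V] + 2ac·Cov[Z, D] + 2bc·Cov[V, D], with a = 0.7, b = -1.17, c = 1.3.
= 22.393 + 24.91398 + 94.809 + (-3.276) + 20.02 + (-34.0704)
= 124.78958.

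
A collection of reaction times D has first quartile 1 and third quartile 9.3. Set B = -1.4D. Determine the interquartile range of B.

IQR(B) = 11.62

IQR of D = Q3 − Q1 = 9.3 − 1 = 8.3.
Under B = aD + b, IQR(B) = |a|·IQR(D) = |-1.4|·8.3 = 11.62 (shifts cancel; spread scales by |a|).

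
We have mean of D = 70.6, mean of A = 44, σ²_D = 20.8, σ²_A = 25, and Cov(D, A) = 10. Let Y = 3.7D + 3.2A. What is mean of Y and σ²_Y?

mean of Y = 402.02, σ²_Y = 777.552

mean of Y = 3.7·mean of D + 3.2·mean of A = 3.7·70.6 + 3.2·44 = 402.02.
σ²_Y = a²·σ²_D + b²·σ²_A + 2ab·Cov(D, A) with a = 3.7, b = 3.2.
= 3.7²·20.8 + 3.2²·25 + 2·3.7·3.2·10
= 284.752 + 256 + 236.8 = 777.552.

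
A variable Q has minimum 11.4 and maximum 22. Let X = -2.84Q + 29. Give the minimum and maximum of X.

a = -2.84 < 0, so order reverses: min(X) = a·max(Q)+b = (-2.84)·22 + 29 = -33.48; max(X) = a·min(Q)+b = (-2.84)·11.4 + 29 = -3.376.

min(X) = -33.48, max(X) = -3.376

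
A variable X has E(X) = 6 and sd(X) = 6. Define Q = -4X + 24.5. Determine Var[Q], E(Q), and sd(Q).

Var[Q] = 576, E(Q) = 0.5, sd(Q) = 24

Q = -4X + 24.5 is linear with a = -4, b = 24.5.
Var[X] = 6² = 36.
Var[Q] = a²·Var[X] = (-4)²·36 = 576 (the additive constant 24.5 does not affect variance).
E(Q) = a·E(X) + b = (-4)·6 + 24.5 = 0.5.
sd(Q) = |a|·sd(X) = |-4|·6 = 24.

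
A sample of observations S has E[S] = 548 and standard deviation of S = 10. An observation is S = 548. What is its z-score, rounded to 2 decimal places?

z = 0.00

z = (S − E[S]) / standard deviation of S = (548 − 548) / 10 = 0.00.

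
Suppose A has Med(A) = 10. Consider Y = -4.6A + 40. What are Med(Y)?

A linear map preserves order up to sign, so Med(Y) = a·Med(A) + b = (-4.6)·10 + 40 = -6.

Med(Y) = -6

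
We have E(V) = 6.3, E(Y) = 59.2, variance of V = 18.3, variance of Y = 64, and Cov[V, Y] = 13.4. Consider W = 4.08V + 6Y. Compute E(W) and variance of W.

E(W) = 380.904, variance of W = 3264.69312

E(W) = 4.08·E(V) + 6·E(Y) = 4.08·6.3 + 6·59.2 = 380.904.
variance of W = a²·variance of V + b²·variance of Y + 2ab·Cov[V, Y] with a = 4.08, b = 6.
= 4.08²·18.3 + 6²·64 + 2·4.08·6·13.4
= 304.62912 + 2304 + 656.064 = 3264.69312.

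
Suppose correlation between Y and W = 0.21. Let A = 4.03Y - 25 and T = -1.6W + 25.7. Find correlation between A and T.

correlation between A and T = -0.21

Linear rescalings preserve |correlation|; the slopes 4.03 and -1.6 have opposite signs, so the correlation flips sign: correlation between A and T = −correlation between Y and W = -0.21.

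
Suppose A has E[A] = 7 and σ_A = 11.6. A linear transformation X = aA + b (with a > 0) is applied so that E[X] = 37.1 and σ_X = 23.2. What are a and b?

σ_X = a·σ_A (a > 0), so a = 23.2/11.6 = 2.
E[X] = a·E[A] + b, so b = 37.1 − 2·7 = 23.1.

a = 2, b = 23.1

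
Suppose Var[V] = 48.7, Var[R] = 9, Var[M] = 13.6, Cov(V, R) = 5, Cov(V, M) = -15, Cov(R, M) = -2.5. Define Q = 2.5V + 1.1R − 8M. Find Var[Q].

Var[Q] = a²·Var[V] + b²·Var[R] + c²·Var[M] + 2ab·Cov(V, R) + 2ac·Cov(V, M) + 2bc·Cov(R, M), with a = 2.5, b = 1.1, c = -8.
= 304.375 + 10.89 + 870.4 + 27.5 + 600 + 44
= 1857.165.

Var[Q] = 1857.165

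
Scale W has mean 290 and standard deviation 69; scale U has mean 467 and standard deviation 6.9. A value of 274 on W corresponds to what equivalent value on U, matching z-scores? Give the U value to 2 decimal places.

U = 465.40

z = (274 − 290)/69 ≈ -0.2319.
U = 467 + z·6.9 = 467 + (274 − 290)·6.9/69 = 465.40.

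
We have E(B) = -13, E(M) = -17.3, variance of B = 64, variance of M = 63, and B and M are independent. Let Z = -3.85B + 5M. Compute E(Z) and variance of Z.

E(Z) = (-3.85)·E(B) + 5·E(M) = (-3.85)·(-13) + 5·(-17.3) = -36.45.
variance of Z = a²·variance of B + b²·variance of M + 2ab·covariance of B and M with a = -3.85, b = 5.
Independence gives covariance of B and M = 0.
= (-3.85)²·64 + 5²·63 + 2·(-3.85)·5·0
= 948.64 + 1575 + 0 = 2523.64.

E(Z) = -36.45, variance of Z = 2523.64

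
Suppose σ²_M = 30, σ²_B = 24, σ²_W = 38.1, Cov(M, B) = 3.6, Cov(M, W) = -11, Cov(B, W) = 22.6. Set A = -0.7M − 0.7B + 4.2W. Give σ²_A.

σ²_A = 633.864

σ²_A = a²·σ²_M + b²·σ²_B + c²·σ²_W + 2ab·Cov(M, B) + 2ac·Cov(M, W) + 2bc·Cov(B, W), with a = -0.7, b = -0.7, c = 4.2.
= 14.7 + 11.76 + 672.084 + 3.528 + 64.68 + (-132.888)
= 633.864.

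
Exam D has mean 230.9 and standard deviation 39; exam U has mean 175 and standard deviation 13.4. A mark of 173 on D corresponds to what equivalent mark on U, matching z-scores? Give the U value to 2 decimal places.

z = (173 − 230.9)/39 ≈ -1.4846.
U = 175 + z·13.4 = 175 + (173 − 230.9)·13.4/39 ≈ 155.11.

U = 155.11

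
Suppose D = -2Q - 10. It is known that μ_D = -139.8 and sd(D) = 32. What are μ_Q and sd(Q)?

μ_Q = 64.9, sd(Q) = 16

From D = -2Q - 10: μ_D = a·μ_Q + b, so μ_Q = (μ_D − b)/a = (-139.8 − (-10))/(-2) = 64.9.
sd(D) = |a|·sd(Q), so sd(Q) = 32/|-2| = 16.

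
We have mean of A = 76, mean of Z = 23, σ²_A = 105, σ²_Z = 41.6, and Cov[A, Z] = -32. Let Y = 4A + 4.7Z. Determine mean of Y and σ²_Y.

mean of Y = 412.1, σ²_Y = 1395.744

mean of Y = 4·mean of A + 4.7·mean of Z = 4·76 + 4.7·23 = 412.1.
σ²_Y = a²·σ²_A + b²·σ²_Z + 2ab·Cov[A, Z] with a = 4, b = 4.7.
= 4²·105 + 4.7²·41.6 + 2·4·4.7·(-32)
= 1680 + 918.944 + (-1203.2) = 1395.744.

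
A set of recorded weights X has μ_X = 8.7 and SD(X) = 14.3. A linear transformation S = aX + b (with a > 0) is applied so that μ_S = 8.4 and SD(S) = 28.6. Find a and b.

SD(S) = a·SD(X) (a > 0), so a = 28.6/14.3 = 2.
μ_S = a·μ_X + b, so b = 8.4 − 2·8.7 = -9.

a = 2, b = -9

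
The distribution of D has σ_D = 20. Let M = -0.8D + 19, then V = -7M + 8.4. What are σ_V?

σ_M = |-0.8|·20 = 16.
σ_V = |-7|·16 = 112.

σ_V = 112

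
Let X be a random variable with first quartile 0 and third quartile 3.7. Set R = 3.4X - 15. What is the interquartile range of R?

IQR(R) = 12.58

IQR of X = Q3 − Q1 = 3.7 − 0 = 3.7.
Under R = aX + b, IQR(R) = |a|·IQR(X) = |3.4|·3.7 = 12.58 (shifts cancel; spread scales by |a|).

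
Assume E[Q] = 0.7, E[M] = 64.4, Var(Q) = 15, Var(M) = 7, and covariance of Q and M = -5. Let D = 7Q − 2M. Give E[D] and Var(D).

E[D] = 7·E[Q] + (-2)·E[M] = 7·0.7 + (-2)·64.4 = -123.9.
Var(D) = a²·Var(Q) + b²·Var(M) + 2ab·covariance of Q and M with a = 7, b = -2.
= 7²·15 + (-2)²·7 + 2·7·(-2)·(-5)
= 735 + 28 + 140 = 903.

E[D] = -123.9, Var(D) = 903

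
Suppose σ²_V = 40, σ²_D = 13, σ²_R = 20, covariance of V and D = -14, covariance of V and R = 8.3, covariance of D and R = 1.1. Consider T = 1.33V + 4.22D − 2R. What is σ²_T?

σ²_T = a²·σ²_V + b²·σ²_D + c²·σ²_R + 2ab·covariance of V and D + 2ac·covariance of V and R + 2bc·covariance of D and R, with a = 1.33, b = 4.22, c = -2.
= 70.756 + 231.5092 + 80 + (-157.1528) + (-44.156) + (-18.568)
= 162.3884.

σ²_T = 162.3884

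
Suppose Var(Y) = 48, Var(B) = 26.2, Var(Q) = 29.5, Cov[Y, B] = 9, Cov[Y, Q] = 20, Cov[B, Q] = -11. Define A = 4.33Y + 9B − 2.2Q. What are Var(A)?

Var(A) = 3920.9472

Var(A) = a²·Var(Y) + b²·Var(B) + c²·Var(Q) + 2ab·Cov[Y, B] + 2ac·Cov[Y, Q] + 2bc·Cov[B, Q], with a = 4.33, b = 9, c = -2.2.
= 899.9472 + 2122.2 + 142.78 + 701.46 + (-381.04) + 435.6
= 3920.9472.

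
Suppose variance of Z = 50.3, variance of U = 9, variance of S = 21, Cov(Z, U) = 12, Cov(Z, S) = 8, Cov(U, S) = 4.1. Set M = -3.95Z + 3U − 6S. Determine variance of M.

variance of M = a²·variance of Z + b²·variance of U + c²·variance of S + 2ab·Cov(Z, U) + 2ac·Cov(Z, S) + 2bc·Cov(U, S), with a = -3.95, b = 3, c = -6.
= 784.80575 + 81 + 756 + (-284.4) + 379.2 + (-147.6)
= 1569.00575.

variance of M = 1569.00575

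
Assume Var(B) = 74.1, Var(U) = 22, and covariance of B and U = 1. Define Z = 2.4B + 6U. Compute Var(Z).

Var(Z) = 1247.616

Var(Z) = a²·Var(B) + b²·Var(U) + 2ab·covariance of B and U with a = 2.4, b = 6.
= 2.4²·74.1 + 6²·22 + 2·2.4·6·1
= 426.816 + 792 + 28.8 = 1247.616.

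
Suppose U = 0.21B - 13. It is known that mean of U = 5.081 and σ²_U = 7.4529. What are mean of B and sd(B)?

From U = 0.21B - 13: mean of U = a·mean of B + b, so mean of B = (mean of U − b)/a = (5.081 − (-13))/0.21 = 86.1.
sd(U) = √7.4529 = 2.73.
sd(U) = |a|·sd(B), so sd(B) = 2.73/|0.21| = 13.

mean of B = 86.1, sd(B) = 13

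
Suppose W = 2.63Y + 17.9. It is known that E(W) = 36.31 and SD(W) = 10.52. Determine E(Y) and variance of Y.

E(Y) = 7, variance of Y = 16

From W = 2.63Y + 17.9: E(W) = a·E(Y) + b, so E(Y) = (E(W) − b)/a = (36.31 − 17.9)/2.63 = 7.
variance of W = 10.52² = 110.6704.
variance of W = a²·variance of Y, so variance of Y = 110.6704/2.63² = 16.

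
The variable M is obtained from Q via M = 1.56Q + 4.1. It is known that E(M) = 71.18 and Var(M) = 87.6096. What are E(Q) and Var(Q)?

From M = 1.56Q + 4.1: E(M) = a·E(Q) + b, so E(Q) = (E(M) − b)/a = (71.18 − 4.1)/1.56 = 43.
Var(M) = a²·Var(Q), so Var(Q) = 87.6096/1.56² = 36.

E(Q) = 43, Var(Q) = 36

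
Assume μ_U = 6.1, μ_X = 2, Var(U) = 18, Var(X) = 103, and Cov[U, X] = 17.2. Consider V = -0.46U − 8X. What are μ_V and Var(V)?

μ_V = -18.806, Var(V) = 6722.4008

μ_V = (-0.46)·μ_U + (-8)·μ_X = (-0.46)·6.1 + (-8)·2 = -18.806.
Var(V) = a²·Var(U) + b²·Var(X) + 2ab·Cov[U, X] with a = -0.46, b = -8.
= (-0.46)²·18 + (-8)²·103 + 2·(-0.46)·(-8)·17.2
= 3.8088 + 6592 + 126.592 = 6722.4008.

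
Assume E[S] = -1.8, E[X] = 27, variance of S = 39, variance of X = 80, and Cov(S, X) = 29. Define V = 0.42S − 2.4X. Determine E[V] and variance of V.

E[V] = 0.42·E[S] + (-2.4)·E[X] = 0.42·(-1.8) + (-2.4)·27 = -65.556.
variance of V = a²·variance of S + b²·variance of X + 2ab·Cov(S, X) with a = 0.42, b = -2.4.
= 0.42²·39 + (-2.4)²·80 + 2·0.42·(-2.4)·29
= 6.8796 + 460.8 + (-58.464) = 409.2156.

E[V] = -65.556, variance of V = 409.2156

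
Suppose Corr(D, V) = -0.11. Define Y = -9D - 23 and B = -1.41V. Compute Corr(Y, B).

Linear rescalings preserve correlation up to sign; here the slopes -9 and -1.41 have the same sign, so Corr(Y, B) = Corr(D, V) = -0.11.

Corr(Y, B) = -0.11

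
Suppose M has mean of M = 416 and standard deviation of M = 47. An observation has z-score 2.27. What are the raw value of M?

M = mean of M + z·standard deviation of M = 416 + 2.27·47 = 522.69.

M = 522.69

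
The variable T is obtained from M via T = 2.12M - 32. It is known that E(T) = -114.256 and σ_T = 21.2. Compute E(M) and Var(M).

From T = 2.12M - 32: E(T) = a·E(M) + b, so E(M) = (E(T) − b)/a = (-114.256 − (-32))/2.12 = -38.8.
Var(T) = 21.2² = 449.44.
Var(T) = a²·Var(M), so Var(M) = 449.44/2.12² = 100.

E(M) = -38.8, Var(M) = 100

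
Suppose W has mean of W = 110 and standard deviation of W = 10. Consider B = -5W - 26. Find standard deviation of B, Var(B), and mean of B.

standard deviation of B = 50, Var(B) = 2500, mean of B = -576

B = -5W - 26 is linear with a = -5, b = -26.
standard deviation of B = |a|·standard deviation of W = |-5|·10 = 50.
Var(W) = 10² = 100.
Var(B) = a²·Var(W) = (-5)²·100 = 2500 (the additive constant -26 does not affect variance).
mean of B = a·mean of W + b = (-5)·110 + (-26) = -576.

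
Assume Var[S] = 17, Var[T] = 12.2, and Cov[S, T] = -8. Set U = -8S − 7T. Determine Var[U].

Var[U] = 789.8

Var[U] = a²·Var[S] + b²·Var[T] + 2ab·Cov[S, T] with a = -8, b = -7.
= (-8)²·17 + (-7)²·12.2 + 2·(-8)·(-7)·(-8)
= 1088 + 597.8 + (-896) = 789.8.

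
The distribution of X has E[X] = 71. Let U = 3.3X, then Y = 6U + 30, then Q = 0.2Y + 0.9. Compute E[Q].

E[Q] = 288.06

E[U] = 3.3·71 = 234.3.
E[Y] = 6·234.3 + 30 = 1435.8.
E[Q] = 0.2·1435.8 + 0.9 = 288.06.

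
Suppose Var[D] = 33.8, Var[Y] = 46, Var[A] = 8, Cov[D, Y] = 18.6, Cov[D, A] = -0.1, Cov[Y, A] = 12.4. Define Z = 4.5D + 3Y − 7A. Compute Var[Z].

Var[Z] = a²·Var[D] + b²·Var[Y] + c²·Var[A] + 2ab·Cov[D, Y] + 2ac·Cov[D, A] + 2bc·Cov[Y, A], with a = 4.5, b = 3, c = -7.
= 684.45 + 414 + 392 + 502.2 + 6.3 + (-520.8)
= 1478.15.

Var[Z] = 1478.15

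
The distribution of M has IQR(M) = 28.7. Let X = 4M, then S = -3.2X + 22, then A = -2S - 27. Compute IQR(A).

IQR(X) = |4|·28.7 = 114.8.
IQR(S) = |-3.2|·114.8 = 367.36.
IQR(A) = |-2|·367.36 = 734.72.

IQR(A) = 734.72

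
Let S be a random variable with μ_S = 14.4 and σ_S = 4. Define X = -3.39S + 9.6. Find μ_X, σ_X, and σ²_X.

X = -3.39S + 9.6 is linear with a = -3.39, b = 9.6.
μ_X = a·μ_S + b = (-3.39)·14.4 + 9.6 = -39.216.
σ_X = |a|·σ_S = |-3.39|·4 = 13.56.
σ²_S = 4² = 16.
σ²_X = a²·σ²_S = (-3.39)²·16 = 183.8736 (the additive constant 9.6 does not affect variance).

μ_X = -39.216, σ_X = 13.56, σ²_X = 183.8736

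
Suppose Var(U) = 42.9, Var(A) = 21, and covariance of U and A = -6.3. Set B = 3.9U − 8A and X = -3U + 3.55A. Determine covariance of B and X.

By bilinearity, covariance of B and X = ac·Var(U) + bd·Var(A) + (ad+bc)·covariance of U and A, with a=3.9, b=-8, c=-3, d=3.55.
ac·Var(U) = 3.9·(-3)·42.9 = -501.93
bd·Var(A) = (-8)·3.55·21 = -596.4
(ad+bc)·covariance of U and A = (37.845)·(-6.3) = -238.4235
covariance of B and X = -501.93 + (-596.4) + (-238.4235) = -1336.7535.

covariance of B and X = -1336.7535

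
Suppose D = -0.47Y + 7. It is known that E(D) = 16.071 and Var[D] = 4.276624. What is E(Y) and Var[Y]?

From D = -0.47Y + 7: E(D) = a·E(Y) + b, so E(Y) = (E(D) − b)/a = (16.071 − 7)/(-0.47) = -19.3.
Var[D] = a²·Var[Y], so Var[Y] = 4.276624/(-0.47)² = 19.36.

E(Y) = -19.3, Var[Y] = 19.36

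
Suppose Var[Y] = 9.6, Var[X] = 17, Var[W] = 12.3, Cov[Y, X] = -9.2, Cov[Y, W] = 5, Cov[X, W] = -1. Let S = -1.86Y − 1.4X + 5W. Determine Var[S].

Var[S] = 247.11856

Var[S] = a²·Var[Y] + b²·Var[X] + c²·Var[W] + 2ab·Cov[Y, X] + 2ac·Cov[Y, W] + 2bc·Cov[X, W], with a = -1.86, b = -1.4, c = 5.
= 33.21216 + 33.32 + 307.5 + (-47.9136) + (-93) + 14
= 247.11856.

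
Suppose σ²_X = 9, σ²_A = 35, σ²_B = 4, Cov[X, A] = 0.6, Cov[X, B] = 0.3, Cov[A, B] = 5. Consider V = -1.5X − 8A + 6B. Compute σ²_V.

σ²_V = 1933.25

σ²_V = a²·σ²_X + b²·σ²_A + c²·σ²_B + 2ab·Cov[X, A] + 2ac·Cov[X, B] + 2bc·Cov[A, B], with a = -1.5, b = -8, c = 6.
= 20.25 + 2240 + 144 + 14.4 + (-5.4) + (-480)
= 1933.25.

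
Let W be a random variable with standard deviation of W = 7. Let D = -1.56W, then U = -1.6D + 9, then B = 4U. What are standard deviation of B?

standard deviation of B = 69.888

standard deviation of D = |-1.56|·7 = 10.92.
standard deviation of U = |-1.6|·10.92 = 17.472.
standard deviation of B = |4|·17.472 = 69.888.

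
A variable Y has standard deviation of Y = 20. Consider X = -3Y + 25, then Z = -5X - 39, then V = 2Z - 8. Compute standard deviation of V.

standard deviation of V = 600

standard deviation of X = |-3|·20 = 60.
standard deviation of Z = |-5|·60 = 300.
standard deviation of V = |2|·300 = 600.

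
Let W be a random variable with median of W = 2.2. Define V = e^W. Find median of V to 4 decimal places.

e^W is monotone on this domain, so median of V = exp(2.2) ≈ 9.025.

median of V = 9.025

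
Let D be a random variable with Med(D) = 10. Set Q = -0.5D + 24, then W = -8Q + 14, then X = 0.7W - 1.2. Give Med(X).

Med(Q) = (-0.5)·10 + 24 = 19.
Med(W) = (-8)·19 + 14 = -138.
Med(X) = 0.7·(-138) + (-1.2) = -97.8.

Med(X) = -97.8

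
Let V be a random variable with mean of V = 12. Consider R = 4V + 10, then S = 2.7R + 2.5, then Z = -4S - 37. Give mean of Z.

mean of Z = -673.4

mean of R = 4·12 + 10 = 58.
mean of S = 2.7·58 + 2.5 = 159.1.
mean of Z = (-4)·159.1 + (-37) = -673.4.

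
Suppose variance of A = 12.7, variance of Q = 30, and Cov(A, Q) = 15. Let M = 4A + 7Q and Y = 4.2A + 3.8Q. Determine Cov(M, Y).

By bilinearity, Cov(M, Y) = ac·variance of A + bd·variance of Q + (ad+bc)·Cov(A, Q), with a=4, b=7, c=4.2, d=3.8.
ac·variance of A = 4·4.2·12.7 = 213.36
bd·variance of Q = 7·3.8·30 = 798
(ad+bc)·Cov(A, Q) = (44.6)·15 = 669
Cov(M, Y) = 213.36 + 798 + 669 = 1680.36.

Cov(M, Y) = 1680.36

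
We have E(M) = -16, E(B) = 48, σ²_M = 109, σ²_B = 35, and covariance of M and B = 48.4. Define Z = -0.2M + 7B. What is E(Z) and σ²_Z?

E(Z) = 339.2, σ²_Z = 1583.84

E(Z) = (-0.2)·E(M) + 7·E(B) = (-0.2)·(-16) + 7·48 = 339.2.
σ²_Z = a²·σ²_M + b²·σ²_B + 2ab·covariance of M and B with a = -0.2, b = 7.
= (-0.2)²·109 + 7²·35 + 2·(-0.2)·7·48.4
= 4.36 + 1715 + (-135.52) = 1583.84.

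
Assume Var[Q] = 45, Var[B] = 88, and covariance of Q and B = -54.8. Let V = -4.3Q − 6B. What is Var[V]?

Var[V] = 1172.37

Var[V] = a²·Var[Q] + b²·Var[B] + 2ab·covariance of Q and B with a = -4.3, b = -6.
= (-4.3)²·45 + (-6)²·88 + 2·(-4.3)·(-6)·(-54.8)
= 832.05 + 3168 + (-2827.68) = 1172.37.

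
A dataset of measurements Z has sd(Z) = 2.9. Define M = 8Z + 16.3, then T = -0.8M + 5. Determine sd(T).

sd(M) = |8|·2.9 = 23.2.
sd(T) = |-0.8|·23.2 = 18.56.

sd(T) = 18.56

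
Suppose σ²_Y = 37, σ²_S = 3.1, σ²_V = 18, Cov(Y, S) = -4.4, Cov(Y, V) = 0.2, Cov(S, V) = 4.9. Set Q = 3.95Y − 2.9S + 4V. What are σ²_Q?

σ²_Q = 884.8075

σ²_Q = a²·σ²_Y + b²·σ²_S + c²·σ²_V + 2ab·Cov(Y, S) + 2ac·Cov(Y, V) + 2bc·Cov(S, V), with a = 3.95, b = -2.9, c = 4.
= 577.2925 + 26.071 + 288 + 100.804 + 6.32 + (-113.68)
= 884.8075.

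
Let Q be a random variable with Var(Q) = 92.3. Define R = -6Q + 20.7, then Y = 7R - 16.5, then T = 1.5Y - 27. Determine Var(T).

Var(R) = (-6)²·92.3 = 3322.8.
Var(Y) = 7²·3322.8 = 162817.2.
Var(T) = 1.5²·162817.2 = 366338.7.

Var(T) = 366338.7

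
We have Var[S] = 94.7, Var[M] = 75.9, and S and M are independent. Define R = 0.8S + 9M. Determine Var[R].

Var[R] = a²·Var[S] + b²·Var[M] + 2ab·Cov(S, M) with a = 0.8, b = 9.
Independence gives Cov(S, M) = 0.
= 0.8²·94.7 + 9²·75.9 + 2·0.8·9·0
= 60.608 + 6147.9 + 0 = 6208.508.

Var[R] = 6208.508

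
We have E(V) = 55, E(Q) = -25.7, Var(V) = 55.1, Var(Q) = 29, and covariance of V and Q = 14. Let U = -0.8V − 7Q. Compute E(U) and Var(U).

E(U) = 135.9, Var(U) = 1613.064

E(U) = (-0.8)·E(V) + (-7)·E(Q) = (-0.8)·55 + (-7)·(-25.7) = 135.9.
Var(U) = a²·Var(V) + b²·Var(Q) + 2ab·covariance of V and Q with a = -0.8, b = -7.
= (-0.8)²·55.1 + (-7)²·29 + 2·(-0.8)·(-7)·14
= 35.264 + 1421 + 156.8 = 1613.064.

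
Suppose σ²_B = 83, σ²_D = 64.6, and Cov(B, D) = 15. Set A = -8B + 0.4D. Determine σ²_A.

σ²_A = a²·σ²_B + b²·σ²_D + 2ab·Cov(B, D) with a = -8, b = 0.4.
= (-8)²·83 + 0.4²·64.6 + 2·(-8)·0.4·15
= 5312 + 10.336 + (-96) = 5226.336.

σ²_A = 5226.336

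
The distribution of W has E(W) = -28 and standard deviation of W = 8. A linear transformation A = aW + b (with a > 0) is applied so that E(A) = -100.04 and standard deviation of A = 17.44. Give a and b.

standard deviation of A = a·standard deviation of W (a > 0), so a = 17.44/8 = 2.18.
E(A) = a·E(W) + b, so b = -100.04 − 2.18·(-28) = -39.

a = 2.18, b = -39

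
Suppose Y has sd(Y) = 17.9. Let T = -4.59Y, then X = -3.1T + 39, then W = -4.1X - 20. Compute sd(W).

sd(W) = 1044.26631

sd(T) = |-4.59|·17.9 = 82.161.
sd(X) = |-3.1|·82.161 = 254.6991.
sd(W) = |-4.1|·254.6991 = 1044.26631.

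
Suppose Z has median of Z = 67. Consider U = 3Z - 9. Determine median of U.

A linear map preserves order up to sign, so median of U = a·median of Z + b = 3·67 + (-9) = 192.

median of U = 192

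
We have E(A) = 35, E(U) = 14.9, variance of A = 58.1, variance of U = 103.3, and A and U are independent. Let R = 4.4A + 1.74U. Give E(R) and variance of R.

E(R) = 4.4·E(A) + 1.74·E(U) = 4.4·35 + 1.74·14.9 = 179.926.
variance of R = a²·variance of A + b²·variance of U + 2ab·Cov[A, U] with a = 4.4, b = 1.74.
Independence gives Cov[A, U] = 0.
= 4.4²·58.1 + 1.74²·103.3 + 2·4.4·1.74·0
= 1124.816 + 312.75108 + 0 = 1437.56708.

E(R) = 179.926, variance of R = 1437.56708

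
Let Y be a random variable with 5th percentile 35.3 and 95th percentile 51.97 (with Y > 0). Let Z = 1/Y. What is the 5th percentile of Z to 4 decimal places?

1/Y is decreasing on Y > 0, so percentile order reverses: P_{5}(Z) uses P_{95}(Y) = 51.97.
P_{5}(Z) = 1/51.97 ≈ 0.0192.

5th percentile of Z = 0.0192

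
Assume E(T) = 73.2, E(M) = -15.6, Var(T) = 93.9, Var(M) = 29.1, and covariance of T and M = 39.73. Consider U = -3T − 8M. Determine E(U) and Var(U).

E(U) = (-3)·E(T) + (-8)·E(M) = (-3)·73.2 + (-8)·(-15.6) = -94.8.
Var(U) = a²·Var(T) + b²·Var(M) + 2ab·covariance of T and M with a = -3, b = -8.
= (-3)²·93.9 + (-8)²·29.1 + 2·(-3)·(-8)·39.73
= 845.1 + 1862.4 + 1907.04 = 4614.54.

E(U) = -94.8, Var(U) = 4614.54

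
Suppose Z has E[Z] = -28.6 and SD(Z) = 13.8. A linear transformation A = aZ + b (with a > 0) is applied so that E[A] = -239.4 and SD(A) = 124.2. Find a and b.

a = 9, b = 18

SD(A) = a·SD(Z) (a > 0), so a = 124.2/13.8 = 9.
E[A] = a·E[Z] + b, so b = -239.4 − 9·(-28.6) = 18.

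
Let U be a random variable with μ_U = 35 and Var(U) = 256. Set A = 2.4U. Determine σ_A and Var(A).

A = 2.4U is linear with a = 2.4, b = 0.
σ_U = √256 = 16.
σ_A = |a|·σ_U = |2.4|·16 = 38.4.
Var(A) = a²·Var(U) = 2.4²·256 = 1474.56.

σ_A = 38.4, Var(A) = 1474.56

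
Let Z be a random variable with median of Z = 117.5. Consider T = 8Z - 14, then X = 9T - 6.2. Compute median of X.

median of X = 8327.8

median of T = 8·117.5 + (-14) = 926.
median of X = 9·926 + (-6.2) = 8327.8.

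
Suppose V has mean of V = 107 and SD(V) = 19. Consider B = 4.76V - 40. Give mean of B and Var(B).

B = 4.76V - 40 is linear with a = 4.76, b = -40.
mean of B = a·mean of V + b = 4.76·107 + (-40) = 469.32.
Var(V) = 19² = 361.
Var(B) = a²·Var(V) = 4.76²·361 = 8179.3936 (the additive constant -40 does not affect variance).

mean of B = 469.32, Var(B) = 8179.3936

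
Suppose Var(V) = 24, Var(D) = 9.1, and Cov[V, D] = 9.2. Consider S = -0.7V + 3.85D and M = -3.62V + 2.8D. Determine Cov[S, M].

By bilinearity, Cov[S, M] = ac·Var(V) + bd·Var(D) + (ad+bc)·Cov[V, D], with a=-0.7, b=3.85, c=-3.62, d=2.8.
ac·Var(V) = (-0.7)·(-3.62)·24 = 60.816
bd·Var(D) = 3.85·2.8·9.1 = 98.098
(ad+bc)·Cov[V, D] = (-15.897)·9.2 = -146.2524
Cov[S, M] = 60.816 + 98.098 + (-146.2524) = 12.6616.

Cov[S, M] = 12.6616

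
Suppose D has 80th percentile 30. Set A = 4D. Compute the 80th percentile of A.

Since a = 4 > 0 the transformation is increasing, so the 80th percentile of A = a·(P_{80} of D) + b = 4·30 = 120.

80th percentile of A = 120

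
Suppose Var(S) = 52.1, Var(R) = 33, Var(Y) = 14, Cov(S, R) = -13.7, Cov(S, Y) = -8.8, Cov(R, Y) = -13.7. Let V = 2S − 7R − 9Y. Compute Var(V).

Var(V) = 1933.6

Var(V) = a²·Var(S) + b²·Var(R) + c²·Var(Y) + 2ab·Cov(S, R) + 2ac·Cov(S, Y) + 2bc·Cov(R, Y), with a = 2, b = -7, c = -9.
= 208.4 + 1617 + 1134 + 383.6 + 316.8 + (-1726.2)
= 1933.6.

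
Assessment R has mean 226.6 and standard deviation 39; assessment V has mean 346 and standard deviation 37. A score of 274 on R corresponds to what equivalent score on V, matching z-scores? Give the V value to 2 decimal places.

z = (274 − 226.6)/39 ≈ 1.2154.
V = 346 + z·37 = 346 + (274 − 226.6)·37/39 ≈ 390.97.

V = 390.97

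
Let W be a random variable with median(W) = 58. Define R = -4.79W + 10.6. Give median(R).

A linear map preserves order up to sign, so median(R) = a·median(W) + b = (-4.79)·58 + 10.6 = -267.22.

median(R) = -267.22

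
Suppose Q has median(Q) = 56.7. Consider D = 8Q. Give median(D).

A linear map preserves order up to sign, so median(D) = a·median(Q) + b = 8·56.7 = 453.6.

median(D) = 453.6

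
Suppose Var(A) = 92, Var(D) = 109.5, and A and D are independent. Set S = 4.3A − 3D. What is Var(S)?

Var(S) = 2686.58

Var(S) = a²·Var(A) + b²·Var(D) + 2ab·Cov[A, D] with a = 4.3, b = -3.
Independence gives Cov[A, D] = 0.
= 4.3²·92 + (-3)²·109.5 + 2·4.3·(-3)·0
= 1701.08 + 985.5 + 0 = 2686.58.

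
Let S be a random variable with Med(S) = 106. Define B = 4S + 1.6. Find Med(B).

A linear map preserves order up to sign, so Med(B) = a·Med(S) + b = 4·106 + 1.6 = 425.6.

Med(B) = 425.6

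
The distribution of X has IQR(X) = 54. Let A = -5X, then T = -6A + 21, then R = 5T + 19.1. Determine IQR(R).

IQR(A) = |-5|·54 = 270.
IQR(T) = |-6|·270 = 1620.
IQR(R) = |5|·1620 = 8100.

IQR(R) = 8100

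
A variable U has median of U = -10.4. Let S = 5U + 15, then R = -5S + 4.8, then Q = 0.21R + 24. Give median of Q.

median of Q = 63.858

median of S = 5·(-10.4) + 15 = -37.
median of R = (-5)·(-37) + 4.8 = 189.8.
median of Q = 0.21·189.8 + 24 = 63.858.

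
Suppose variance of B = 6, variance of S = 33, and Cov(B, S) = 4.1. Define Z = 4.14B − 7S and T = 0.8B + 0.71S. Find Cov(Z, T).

Cov(Z, T) = -155.04646

By bilinearity, Cov(Z, T) = ac·variance of B + bd·variance of S + (ad+bc)·Cov(B, S), with a=4.14, b=-7, c=0.8, d=0.71.
ac·variance of B = 4.14·0.8·6 = 19.872
bd·variance of S = (-7)·0.71·33 = -164.01
(ad+bc)·Cov(B, S) = (-2.6606)·4.1 = -10.90846
Cov(Z, T) = 19.872 + (-164.01) + (-10.90846) = -155.04646.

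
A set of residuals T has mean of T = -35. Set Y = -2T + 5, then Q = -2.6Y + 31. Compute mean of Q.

mean of Q = -164

mean of Y = (-2)·(-35) + 5 = 75.
mean of Q = (-2.6)·75 + 31 = -164.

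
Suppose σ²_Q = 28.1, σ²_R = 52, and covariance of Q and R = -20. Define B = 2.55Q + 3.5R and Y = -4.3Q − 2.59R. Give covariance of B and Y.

By bilinearity, covariance of B and Y = ac·σ²_Q + bd·σ²_R + (ad+bc)·covariance of Q and R, with a=2.55, b=3.5, c=-4.3, d=-2.59.
ac·σ²_Q = 2.55·(-4.3)·28.1 = -308.1165
bd·σ²_R = 3.5·(-2.59)·52 = -471.38
(ad+bc)·covariance of Q and R = (-21.6545)·(-20) = 433.09
covariance of B and Y = -308.1165 + (-471.38) + 433.09 = -346.4065.

covariance of B and Y = -346.4065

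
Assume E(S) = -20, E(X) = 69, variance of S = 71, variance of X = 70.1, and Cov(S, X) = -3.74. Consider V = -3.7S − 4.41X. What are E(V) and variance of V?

E(V) = (-3.7)·E(S) + (-4.41)·E(X) = (-3.7)·(-20) + (-4.41)·69 = -230.29.
variance of V = a²·variance of S + b²·variance of X + 2ab·Cov(S, X) with a = -3.7, b = -4.41.
= (-3.7)²·71 + (-4.41)²·70.1 + 2·(-3.7)·(-4.41)·(-3.74)
= 971.99 + 1363.31181 + (-122.05116) = 2213.25065.

E(V) = -230.29, variance of V = 2213.25065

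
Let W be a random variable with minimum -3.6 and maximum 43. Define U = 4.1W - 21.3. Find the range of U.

Range of W = 43 − (-3.6) = 46.6.
Range(U) = |a|·Range(W) = |4.1|·46.6 = 191.06.

Range(U) = 191.06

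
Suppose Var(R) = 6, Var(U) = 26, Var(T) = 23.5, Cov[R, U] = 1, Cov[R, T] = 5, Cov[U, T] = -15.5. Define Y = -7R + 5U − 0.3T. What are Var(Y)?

Var(Y) = a²·Var(R) + b²·Var(U) + c²·Var(T) + 2ab·Cov[R, U] + 2ac·Cov[R, T] + 2bc·Cov[U, T], with a = -7, b = 5, c = -0.3.
= 294 + 650 + 2.115 + (-70) + 21 + 46.5
= 943.615.

Var(Y) = 943.615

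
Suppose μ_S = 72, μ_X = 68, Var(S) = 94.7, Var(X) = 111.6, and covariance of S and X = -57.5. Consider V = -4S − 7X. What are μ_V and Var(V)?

μ_V = -764, Var(V) = 3763.6

μ_V = (-4)·μ_S + (-7)·μ_X = (-4)·72 + (-7)·68 = -764.
Var(V) = a²·Var(S) + b²·Var(X) + 2ab·covariance of S and X with a = -4, b = -7.
= (-4)²·94.7 + (-7)²·111.6 + 2·(-4)·(-7)·(-57.5)
= 1515.2 + 5468.4 + (-3220) = 3763.6.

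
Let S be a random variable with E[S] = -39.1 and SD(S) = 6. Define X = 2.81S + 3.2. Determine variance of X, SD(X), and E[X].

variance of X = 284.2596, SD(X) = 16.86, E[X] = -106.671

X = 2.81S + 3.2 is linear with a = 2.81, b = 3.2.
variance of S = 6² = 36.
variance of X = a²·variance of S = 2.81²·36 = 284.2596 (the additive constant 3.2 does not affect variance).
SD(X) = |a|·SD(S) = |2.81|·6 = 16.86.
E[X] = a·E[S] + b = 2.81·(-39.1) + 3.2 = -106.671.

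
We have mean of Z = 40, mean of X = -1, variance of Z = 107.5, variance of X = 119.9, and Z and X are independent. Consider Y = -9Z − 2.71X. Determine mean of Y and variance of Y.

mean of Y = (-9)·mean of Z + (-2.71)·mean of X = (-9)·40 + (-2.71)·(-1) = -357.29.
variance of Y = a²·variance of Z + b²·variance of X + 2ab·Cov(Z, X) with a = -9, b = -2.71.
Independence gives Cov(Z, X) = 0.
= (-9)²·107.5 + (-2.71)²·119.9 + 2·(-9)·(-2.71)·0
= 8707.5 + 880.55759 + 0 = 9588.05759.

mean of Y = -357.29, variance of Y = 9588.05759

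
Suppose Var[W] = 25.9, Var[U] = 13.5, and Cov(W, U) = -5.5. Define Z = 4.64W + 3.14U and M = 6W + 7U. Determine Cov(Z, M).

By bilinearity, Cov(Z, M) = ac·Var[W] + bd·Var[U] + (ad+bc)·Cov(W, U), with a=4.64, b=3.14, c=6, d=7.
ac·Var[W] = 4.64·6·25.9 = 721.056
bd·Var[U] = 3.14·7·13.5 = 296.73
(ad+bc)·Cov(W, U) = (51.32)·(-5.5) = -282.26
Cov(Z, M) = 721.056 + 296.73 + (-282.26) = 735.526.

Cov(Z, M) = 735.526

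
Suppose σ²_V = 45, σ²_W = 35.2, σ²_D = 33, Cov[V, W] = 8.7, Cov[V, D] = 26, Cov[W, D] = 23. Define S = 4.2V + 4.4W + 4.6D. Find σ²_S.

σ²_S = a²·σ²_V + b²·σ²_W + c²·σ²_D + 2ab·Cov[V, W] + 2ac·Cov[V, D] + 2bc·Cov[W, D], with a = 4.2, b = 4.4, c = 4.6.
= 793.8 + 681.472 + 698.28 + 321.552 + 1004.64 + 931.04
= 4430.784.

σ²_S = 4430.784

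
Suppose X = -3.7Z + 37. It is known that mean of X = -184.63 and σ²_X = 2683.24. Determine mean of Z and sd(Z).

From X = -3.7Z + 37: mean of X = a·mean of Z + b, so mean of Z = (mean of X − b)/a = (-184.63 − 37)/(-3.7) = 59.9.
sd(X) = √2683.24 = 51.8.
sd(X) = |a|·sd(Z), so sd(Z) = 51.8/|-3.7| = 14.

mean of Z = 59.9, sd(Z) = 14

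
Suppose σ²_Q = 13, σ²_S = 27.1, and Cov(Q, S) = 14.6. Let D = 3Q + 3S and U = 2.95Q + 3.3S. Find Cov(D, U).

Cov(D, U) = 657.09

By bilinearity, Cov(D, U) = ac·σ²_Q + bd·σ²_S + (ad+bc)·Cov(Q, S), with a=3, b=3, c=2.95, d=3.3.
ac·σ²_Q = 3·2.95·13 = 115.05
bd·σ²_S = 3·3.3·27.1 = 268.29
(ad+bc)·Cov(Q, S) = (18.75)·14.6 = 273.75
Cov(D, U) = 115.05 + 268.29 + 273.75 = 657.09.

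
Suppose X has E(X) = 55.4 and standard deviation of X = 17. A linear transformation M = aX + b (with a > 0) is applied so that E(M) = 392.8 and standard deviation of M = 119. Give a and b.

a = 7, b = 5

standard deviation of M = a·standard deviation of X (a > 0), so a = 119/17 = 7.
E(M) = a·E(X) + b, so b = 392.8 − 7·55.4 = 5.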